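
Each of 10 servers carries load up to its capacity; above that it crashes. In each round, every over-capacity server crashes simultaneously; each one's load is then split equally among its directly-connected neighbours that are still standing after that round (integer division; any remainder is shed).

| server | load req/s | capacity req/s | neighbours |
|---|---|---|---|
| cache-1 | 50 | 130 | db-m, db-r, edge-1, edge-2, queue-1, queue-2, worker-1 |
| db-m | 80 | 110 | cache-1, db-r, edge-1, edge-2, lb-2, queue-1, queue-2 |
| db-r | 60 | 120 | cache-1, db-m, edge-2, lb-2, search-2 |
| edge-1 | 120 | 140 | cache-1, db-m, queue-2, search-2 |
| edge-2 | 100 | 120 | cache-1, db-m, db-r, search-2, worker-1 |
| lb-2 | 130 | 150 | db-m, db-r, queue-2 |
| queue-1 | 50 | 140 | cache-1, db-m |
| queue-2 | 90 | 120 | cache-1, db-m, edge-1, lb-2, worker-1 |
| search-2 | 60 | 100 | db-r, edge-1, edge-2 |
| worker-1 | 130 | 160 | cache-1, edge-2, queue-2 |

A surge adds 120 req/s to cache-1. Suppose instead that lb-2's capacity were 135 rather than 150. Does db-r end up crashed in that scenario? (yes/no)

yes

With lb-2's capacity at 135:
Round 1 — cache-1 at 170 > 130. cache-1 crashes.
  cache-1 sheds 170 req/s to db-m, db-r, edge-1, edge-2, queue-1, queue-2, worker-1: 24 each (2 lost).
    db-m: 80+24 = 104 ≤ 110
    db-r: 60+24 = 84 ≤ 120
    edge-1: 120+24 = 144 > 140
    edge-2: 100+24 = 124 > 120
    queue-1: 50+24 = 74 ≤ 140
    queue-2: 90+24 = 114 ≤ 120
    worker-1: 130+24 = 154 ≤ 160
Round 2 — edge-1, edge-2 crash.
  edge-1 sheds 144 req/s to db-m, queue-2, search-2: 48 each.
    db-m: 104+48 = 152 > 110
    queue-2: 114+48 = 162 > 120
    search-2: 60+48 = 108 > 100
  edge-2 sheds 124 req/s to db-m, db-r, search-2, worker-1: 31 each.
    db-m: 152+31 = 183 > 110
    db-r: 84+31 = 115 ≤ 120
    search-2: 108+31 = 139 > 100
    worker-1: 154+31 = 185 > 160
Round 3 — db-m, queue-2, search-2, worker-1 crash.
  db-m sheds 183 req/s to db-r, lb-2, queue-1: 61 each.
    db-r: 115+61 = 176 > 120
    lb-2: 130+61 = 191 > 135
    queue-1: 74+61 = 135 ≤ 140
  queue-2 sheds 162 req/s to lb-2: 162 each.
    lb-2: 191+162 = 353 > 135
  search-2 sheds 139 req/s to db-r: 139 each.
    db-r: 176+139 = 315 > 120
  worker-1 sheds 185 req/s: no online neighbours, lost.
Round 4 — db-r, lb-2 crash.
  db-r sheds 315 req/s: no online neighbours, lost.
  lb-2 sheds 353 req/s: no online neighbours, lost.
No further crashes.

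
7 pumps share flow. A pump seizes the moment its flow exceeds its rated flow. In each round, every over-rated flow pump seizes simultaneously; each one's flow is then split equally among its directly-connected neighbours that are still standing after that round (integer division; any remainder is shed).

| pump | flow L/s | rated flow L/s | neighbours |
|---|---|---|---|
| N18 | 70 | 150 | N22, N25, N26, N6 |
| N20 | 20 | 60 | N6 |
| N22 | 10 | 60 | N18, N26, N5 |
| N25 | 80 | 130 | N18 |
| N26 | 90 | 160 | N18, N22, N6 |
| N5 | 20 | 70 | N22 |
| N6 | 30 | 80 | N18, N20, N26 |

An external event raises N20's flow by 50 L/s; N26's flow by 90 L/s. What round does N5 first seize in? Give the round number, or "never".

Round 1 — N20 at 70 > 60; N26 at 180 > 160. N20, N26 seize.
  N20 sheds 70 L/s to N6: 70 each.
    N6: 30+70 = 100 > 80
  N26 sheds 180 L/s to N18, N22, N6: 60 each.
    N18: 70+60 = 130 ≤ 150
    N22: 10+60 = 70 > 60
    N6: 100+60 = 160 > 80
Round 2 — N22, N6 seize.
  N22 sheds 70 L/s to N18, N5: 35 each.
    N18: 130+35 = 165 > 150
    N5: 20+35 = 55 ≤ 70
  N6 sheds 160 L/s to N18: 160 each.
    N18: 165+160 = 325 > 150
Round 3 — N18 seizes.
  N18 sheds 325 L/s to N25: 325 each.
    N25: 80+325 = 405 > 130
Round 4 — N25 seizes.
  N25 sheds 405 L/s: no online neighbours, lost.
No further seizures.

never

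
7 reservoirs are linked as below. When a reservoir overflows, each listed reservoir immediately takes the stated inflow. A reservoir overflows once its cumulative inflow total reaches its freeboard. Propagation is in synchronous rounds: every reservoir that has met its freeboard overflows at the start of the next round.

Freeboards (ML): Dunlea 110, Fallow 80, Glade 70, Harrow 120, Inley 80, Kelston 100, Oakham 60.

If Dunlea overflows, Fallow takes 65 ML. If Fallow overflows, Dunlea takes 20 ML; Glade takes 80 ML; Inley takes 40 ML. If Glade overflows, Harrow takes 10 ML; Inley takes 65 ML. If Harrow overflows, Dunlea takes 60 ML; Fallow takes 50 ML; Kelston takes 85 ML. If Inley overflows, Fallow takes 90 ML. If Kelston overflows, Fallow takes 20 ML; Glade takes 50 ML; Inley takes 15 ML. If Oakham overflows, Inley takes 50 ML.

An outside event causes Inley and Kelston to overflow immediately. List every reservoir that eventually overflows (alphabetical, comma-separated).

Round 1 — Inley, Kelston overflow (initial).
  Fallow: +90+20 → 110 ≥ 80
  Glade: +50 → 50 < 70
Round 2 — Fallow overflows.
  Dunlea: +20 → 20 < 110
  Glade: +80 → 130 ≥ 70
Round 3 — Glade overflows.
  Harrow: +10 → 10 < 120
No further overflows.

Fallow, Glade, Inley, Kelston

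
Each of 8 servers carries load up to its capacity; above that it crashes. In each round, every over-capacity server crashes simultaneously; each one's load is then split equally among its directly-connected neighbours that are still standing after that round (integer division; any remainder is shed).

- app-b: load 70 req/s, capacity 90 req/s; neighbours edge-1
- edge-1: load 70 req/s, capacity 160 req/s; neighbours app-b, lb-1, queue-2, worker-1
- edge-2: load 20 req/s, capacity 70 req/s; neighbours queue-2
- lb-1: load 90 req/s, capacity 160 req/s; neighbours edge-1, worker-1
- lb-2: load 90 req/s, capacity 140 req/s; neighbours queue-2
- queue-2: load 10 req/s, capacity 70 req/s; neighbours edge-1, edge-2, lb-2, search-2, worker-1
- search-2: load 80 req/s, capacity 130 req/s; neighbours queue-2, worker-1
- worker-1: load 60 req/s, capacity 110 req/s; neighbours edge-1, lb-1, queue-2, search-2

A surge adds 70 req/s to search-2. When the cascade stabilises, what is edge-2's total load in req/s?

Round 1 — search-2 at 150 > 130. search-2 crashes.
  search-2 sheds 150 req/s to queue-2, worker-1: 75 each.
    queue-2: 10+75 = 85 > 70
    worker-1: 60+75 = 135 > 110
Round 2 — queue-2, worker-1 crash.
  queue-2 sheds 85 req/s to edge-1, edge-2, lb-2: 28 each (1 lost).
    edge-1: 70+28 = 98 ≤ 160
    edge-2: 20+28 = 48 ≤ 70
    lb-2: 90+28 = 118 ≤ 140
  worker-1 sheds 135 req/s to edge-1, lb-1: 67 each (1 lost).
    edge-1: 98+67 = 165 > 160
    lb-1: 90+67 = 157 ≤ 160
Round 3 — edge-1 crashes.
  edge-1 sheds 165 req/s to app-b, lb-1: 82 each (1 lost).
    app-b: 70+82 = 152 > 90
    lb-1: 157+82 = 239 > 160
Round 4 — app-b, lb-1 crash.
  app-b sheds 152 req/s: no online neighbours, lost.
  lb-1 sheds 239 req/s: no online neighbours, lost.
No further crashes.

48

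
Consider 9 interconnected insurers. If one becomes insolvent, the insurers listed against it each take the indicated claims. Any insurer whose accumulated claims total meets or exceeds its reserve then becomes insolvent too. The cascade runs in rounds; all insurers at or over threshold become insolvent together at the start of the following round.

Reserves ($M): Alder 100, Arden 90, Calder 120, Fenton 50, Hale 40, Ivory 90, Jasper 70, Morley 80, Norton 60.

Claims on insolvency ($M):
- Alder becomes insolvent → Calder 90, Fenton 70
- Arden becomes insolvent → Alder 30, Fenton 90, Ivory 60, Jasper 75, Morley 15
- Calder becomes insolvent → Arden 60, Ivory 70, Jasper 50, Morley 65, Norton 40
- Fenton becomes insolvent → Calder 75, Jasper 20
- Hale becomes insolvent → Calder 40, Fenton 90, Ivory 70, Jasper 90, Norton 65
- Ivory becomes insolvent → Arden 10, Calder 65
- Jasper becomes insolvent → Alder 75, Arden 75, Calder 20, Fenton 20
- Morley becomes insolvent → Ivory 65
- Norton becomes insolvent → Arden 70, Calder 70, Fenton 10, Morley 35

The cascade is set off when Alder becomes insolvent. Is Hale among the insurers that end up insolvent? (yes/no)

Round 1 — Alder becomes insolvent (initial).
  Calder: +90 → 90 < 120
  Fenton: +70 → 70 ≥ 50
Round 2 — Fenton becomes insolvent.
  Calder: +75 → 165 ≥ 120
  Jasper: +20 → 20 < 70
Round 3 — Calder becomes insolvent.
  Arden: +60 → 60 < 90
  Ivory: +70 → 70 < 90
  Jasper: +50 → 70 ≥ 70
  Morley: +65 → 65 < 80
  Norton: +40 → 40 < 60
Round 4 — Jasper becomes insolvent.
  Arden: +75 → 135 ≥ 90
Round 5 — Arden becomes insolvent.
  Ivory: +60 → 130 ≥ 90
  Morley: +15 → 80 ≥ 80
Round 6 — Ivory, Morley become insolvent.
No further insolvencies.

no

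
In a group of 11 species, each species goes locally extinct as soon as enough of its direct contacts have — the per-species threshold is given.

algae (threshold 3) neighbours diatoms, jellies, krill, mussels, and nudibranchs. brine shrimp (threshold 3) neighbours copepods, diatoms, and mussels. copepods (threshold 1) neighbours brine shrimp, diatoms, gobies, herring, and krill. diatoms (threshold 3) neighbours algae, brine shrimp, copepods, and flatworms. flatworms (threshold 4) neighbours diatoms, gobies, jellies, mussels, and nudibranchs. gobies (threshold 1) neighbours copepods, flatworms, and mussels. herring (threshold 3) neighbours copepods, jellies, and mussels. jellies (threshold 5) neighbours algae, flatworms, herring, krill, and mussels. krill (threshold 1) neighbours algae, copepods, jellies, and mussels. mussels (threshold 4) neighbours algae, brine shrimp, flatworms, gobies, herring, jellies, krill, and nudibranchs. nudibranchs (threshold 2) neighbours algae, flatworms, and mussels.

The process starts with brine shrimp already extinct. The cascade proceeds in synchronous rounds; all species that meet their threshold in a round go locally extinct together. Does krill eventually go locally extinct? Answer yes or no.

Round 1 — brine shrimp goes locally extinct (initial).
Round 2 — checking thresholds:
  copepods: 1 of 5 neighbours ≥ 1, goes locally extinct.
  diatoms: 1 of 4 neighbours < 3, below threshold.
  mussels: 1 of 8 neighbours < 4, below threshold.
Round 3 — checking thresholds:
  diatoms: 2 of 4 neighbours < 3, below threshold.
  gobies: 1 of 3 neighbours ≥ 1, goes locally extinct.
  herring: 1 of 3 neighbours < 3, below threshold.
  krill: 1 of 4 neighbours ≥ 1, goes locally extinct.
  mussels: 1 of 8 neighbours < 4, below threshold.
Round 4 — no new extinctions; cascade stops.

yes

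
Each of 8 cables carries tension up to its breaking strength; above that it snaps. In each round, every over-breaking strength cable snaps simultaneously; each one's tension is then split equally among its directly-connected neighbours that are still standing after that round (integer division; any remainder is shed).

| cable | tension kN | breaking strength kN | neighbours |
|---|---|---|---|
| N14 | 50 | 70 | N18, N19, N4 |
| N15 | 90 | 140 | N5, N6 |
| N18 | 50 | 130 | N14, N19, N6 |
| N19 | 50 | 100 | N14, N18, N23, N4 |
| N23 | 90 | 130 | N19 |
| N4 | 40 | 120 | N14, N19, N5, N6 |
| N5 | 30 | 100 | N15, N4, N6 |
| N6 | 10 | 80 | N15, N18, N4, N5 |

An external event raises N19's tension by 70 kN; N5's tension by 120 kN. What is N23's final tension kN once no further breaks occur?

Round 1 — N19 at 120 > 100; N5 at 150 > 100. N19, N5 snap.
  N19 sheds 120 kN to N14, N18, N23, N4: 30 each.
    N14: 50+30 = 80 > 70
    N18: 50+30 = 80 ≤ 130
    N23: 90+30 = 120 ≤ 130
    N4: 40+30 = 70 ≤ 120
  N5 sheds 150 kN to N15, N4, N6: 50 each.
    N15: 90+50 = 140 ≤ 140
    N4: 70+50 = 120 ≤ 120
    N6: 10+50 = 60 ≤ 80
Round 2 — N14 snaps.
  N14 sheds 80 kN to N18, N4: 40 each.
    N18: 80+40 = 120 ≤ 130
    N4: 120+40 = 160 > 120
Round 3 — N4 snaps.
  N4 sheds 160 kN to N6: 160 each.
    N6: 60+160 = 220 > 80
Round 4 — N6 snaps.
  N6 sheds 220 kN to N15, N18: 110 each.
    N15: 140+110 = 250 > 140
    N18: 120+110 = 230 > 130
Round 5 — N15, N18 snap.
  N15 sheds 250 kN: no online neighbours, lost.
  N18 sheds 230 kN: no online neighbours, lost.
No further breaks.

120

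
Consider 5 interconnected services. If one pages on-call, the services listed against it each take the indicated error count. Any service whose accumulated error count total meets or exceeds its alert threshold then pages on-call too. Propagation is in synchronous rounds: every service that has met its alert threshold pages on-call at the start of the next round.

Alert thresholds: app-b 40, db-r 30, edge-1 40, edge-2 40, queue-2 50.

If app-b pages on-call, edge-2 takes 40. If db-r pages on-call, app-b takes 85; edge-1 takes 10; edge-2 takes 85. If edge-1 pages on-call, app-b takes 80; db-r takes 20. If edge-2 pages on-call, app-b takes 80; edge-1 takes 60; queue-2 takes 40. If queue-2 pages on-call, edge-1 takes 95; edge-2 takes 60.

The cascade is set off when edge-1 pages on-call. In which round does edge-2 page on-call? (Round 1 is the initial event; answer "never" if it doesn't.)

Round 1 — edge-1 pages on-call (initial).
  app-b: +80 → 80 ≥ 40
  db-r: +20 → 20 < 30
Round 2 — app-b pages on-call.
  edge-2: +40 → 40 ≥ 40
Round 3 — edge-2 pages on-call.
  queue-2: +40 → 40 < 50
No further pages.

3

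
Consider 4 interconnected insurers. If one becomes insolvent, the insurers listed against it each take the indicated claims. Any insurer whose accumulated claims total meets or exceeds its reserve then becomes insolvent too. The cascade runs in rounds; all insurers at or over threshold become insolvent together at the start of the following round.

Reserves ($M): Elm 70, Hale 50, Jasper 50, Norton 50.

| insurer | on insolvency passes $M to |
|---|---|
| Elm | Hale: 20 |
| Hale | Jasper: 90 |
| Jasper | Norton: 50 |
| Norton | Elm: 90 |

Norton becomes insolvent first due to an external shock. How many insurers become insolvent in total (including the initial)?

2

Round 1 — Norton becomes insolvent (initial).
  Elm: +90 → 90 ≥ 70
Round 2 — Elm becomes insolvent.
  Hale: +20 → 20 < 50
No further insolvencies.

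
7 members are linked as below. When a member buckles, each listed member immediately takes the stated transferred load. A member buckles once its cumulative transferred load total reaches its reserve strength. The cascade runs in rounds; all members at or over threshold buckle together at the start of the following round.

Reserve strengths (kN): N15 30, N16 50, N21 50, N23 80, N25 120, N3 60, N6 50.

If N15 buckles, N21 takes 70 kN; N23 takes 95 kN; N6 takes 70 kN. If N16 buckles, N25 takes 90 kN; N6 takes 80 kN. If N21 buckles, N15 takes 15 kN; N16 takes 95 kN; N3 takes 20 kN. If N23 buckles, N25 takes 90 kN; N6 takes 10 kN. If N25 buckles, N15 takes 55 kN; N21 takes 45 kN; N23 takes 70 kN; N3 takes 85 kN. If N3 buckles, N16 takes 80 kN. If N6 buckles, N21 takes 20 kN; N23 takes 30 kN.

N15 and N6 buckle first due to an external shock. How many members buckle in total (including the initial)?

Round 1 — N15, N6 buckle (initial).
  N21: +70+20 → 90 ≥ 50
  N23: +95+30 → 125 ≥ 80
Round 2 — N21, N23 buckle.
  N16: +95 → 95 ≥ 50
  N25: +90 → 90 < 120
  N3: +20 → 20 < 60
Round 3 — N16 buckles.
  N25: +90 → 180 ≥ 120
Round 4 — N25 buckles.
  N3: +85 → 105 ≥ 60
Round 5 — N3 buckles.
No further bucklings.

7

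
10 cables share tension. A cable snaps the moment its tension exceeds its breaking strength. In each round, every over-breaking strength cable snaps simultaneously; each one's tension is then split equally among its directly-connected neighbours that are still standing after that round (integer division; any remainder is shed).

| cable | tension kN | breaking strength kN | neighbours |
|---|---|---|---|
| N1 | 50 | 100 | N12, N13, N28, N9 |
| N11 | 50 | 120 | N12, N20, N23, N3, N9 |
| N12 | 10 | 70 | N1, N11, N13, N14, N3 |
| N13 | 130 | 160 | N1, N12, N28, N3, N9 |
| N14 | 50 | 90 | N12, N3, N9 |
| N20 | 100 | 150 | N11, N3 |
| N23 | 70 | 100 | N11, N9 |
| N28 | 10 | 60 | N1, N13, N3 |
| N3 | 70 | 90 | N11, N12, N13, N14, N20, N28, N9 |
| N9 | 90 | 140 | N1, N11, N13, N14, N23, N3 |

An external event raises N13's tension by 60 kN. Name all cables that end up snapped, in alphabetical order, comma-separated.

Round 1 — N13 at 190 > 160. N13 snaps.
  N13 sheds 190 kN to N1, N12, N28, N3, N9: 38 each.
    N1: 50+38 = 88 ≤ 100
    N12: 10+38 = 48 ≤ 70
    N28: 10+38 = 48 ≤ 60
    N3: 70+38 = 108 > 90
    N9: 90+38 = 128 ≤ 140
Round 2 — N3 snaps.
  N3 sheds 108 kN to N11, N12, N14, N20, N28, N9: 18 each.
    N11: 50+18 = 68 ≤ 120
    N12: 48+18 = 66 ≤ 70
    N14: 50+18 = 68 ≤ 90
    N20: 100+18 = 118 ≤ 150
    N28: 48+18 = 66 > 60
    N9: 128+18 = 146 > 140
Round 3 — N28, N9 snap.
  N28 sheds 66 kN to N1: 66 each.
    N1: 88+66 = 154 > 100
  N9 sheds 146 kN to N1, N11, N14, N23: 36 each (2 lost).
    N1: 154+36 = 190 > 100
    N11: 68+36 = 104 ≤ 120
    N14: 68+36 = 104 > 90
    N23: 70+36 = 106 > 100
Round 4 — N1, N14, N23 snap.
  N1 sheds 190 kN to N12: 190 each.
    N12: 66+190 = 256 > 70
  N14 sheds 104 kN to N12: 104 each.
    N12: 256+104 = 360 > 70
  N23 sheds 106 kN to N11: 106 each.
    N11: 104+106 = 210 > 120
Round 5 — N11, N12 snap.
  N11 sheds 210 kN to N20: 210 each.
    N20: 118+210 = 328 > 150
  N12 sheds 360 kN: no online neighbours, lost.
Round 6 — N20 snaps.
  N20 sheds 328 kN: no online neighbours, lost.
No further breaks.

N1, N11, N12, N13, N14, N20, N23, N28, N3, N9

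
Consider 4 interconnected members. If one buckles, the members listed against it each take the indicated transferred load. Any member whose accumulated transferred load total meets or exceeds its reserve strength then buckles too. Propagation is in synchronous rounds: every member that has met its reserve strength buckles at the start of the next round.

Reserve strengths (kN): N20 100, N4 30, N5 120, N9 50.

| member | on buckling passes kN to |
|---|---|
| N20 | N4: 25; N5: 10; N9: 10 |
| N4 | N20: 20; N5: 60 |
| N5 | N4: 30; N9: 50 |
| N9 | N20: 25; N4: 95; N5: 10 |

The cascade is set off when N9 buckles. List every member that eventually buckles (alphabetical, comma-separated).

N4, N9

Round 1 — N9 buckles (initial).
  N20: +25 → 25 < 100
  N4: +95 → 95 ≥ 30
  N5: +10 → 10 < 120
Round 2 — N4 buckles.
  N20: +20 → 45 < 100
  N5: +60 → 70 < 120
No further bucklings.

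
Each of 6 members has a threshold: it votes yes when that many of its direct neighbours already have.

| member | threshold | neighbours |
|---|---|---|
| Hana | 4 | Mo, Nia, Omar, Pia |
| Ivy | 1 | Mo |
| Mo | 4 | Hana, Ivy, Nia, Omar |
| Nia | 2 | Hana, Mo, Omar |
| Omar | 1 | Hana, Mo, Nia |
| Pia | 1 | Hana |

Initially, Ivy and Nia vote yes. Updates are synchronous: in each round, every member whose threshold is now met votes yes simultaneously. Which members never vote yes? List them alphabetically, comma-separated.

Round 1 — Ivy, Nia vote yes (initial).
Round 2 — checking thresholds:
  Hana: 1 of 4 neighbours < 4, below threshold.
  Mo: 2 of 4 neighbours < 4, below threshold.
  Omar: 1 of 3 neighbours ≥ 1, votes yes.
Round 3 — no new yes votes; cascade stops.

Hana, Mo, Pia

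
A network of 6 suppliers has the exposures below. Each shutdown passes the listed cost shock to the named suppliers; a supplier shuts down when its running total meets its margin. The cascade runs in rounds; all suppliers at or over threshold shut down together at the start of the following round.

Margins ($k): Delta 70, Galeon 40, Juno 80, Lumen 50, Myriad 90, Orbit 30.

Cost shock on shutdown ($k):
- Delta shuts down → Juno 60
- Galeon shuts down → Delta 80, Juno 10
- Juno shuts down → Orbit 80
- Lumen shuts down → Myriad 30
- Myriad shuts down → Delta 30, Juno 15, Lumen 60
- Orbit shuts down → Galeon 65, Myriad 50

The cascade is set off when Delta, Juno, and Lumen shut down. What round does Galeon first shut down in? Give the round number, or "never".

Round 1 — Delta, Juno, Lumen shut down (initial).
  Myriad: +30 → 30 < 90
  Orbit: +80 → 80 ≥ 30
Round 2 — Orbit shuts down.
  Galeon: +65 → 65 ≥ 40
  Myriad: +50 → 80 < 90
Round 3 — Galeon shuts down.
No further shutdowns.

3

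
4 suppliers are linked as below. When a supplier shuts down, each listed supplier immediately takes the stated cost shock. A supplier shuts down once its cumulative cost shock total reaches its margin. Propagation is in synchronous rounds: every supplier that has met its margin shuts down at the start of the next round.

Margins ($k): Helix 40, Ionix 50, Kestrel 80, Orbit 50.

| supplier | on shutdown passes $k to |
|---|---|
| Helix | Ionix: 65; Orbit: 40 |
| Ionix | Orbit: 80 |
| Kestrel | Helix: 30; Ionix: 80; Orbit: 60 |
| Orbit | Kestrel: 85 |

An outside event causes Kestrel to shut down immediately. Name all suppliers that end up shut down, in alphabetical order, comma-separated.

Round 1 — Kestrel shuts down (initial).
  Helix: +30 → 30 < 40
  Ionix: +80 → 80 ≥ 50
  Orbit: +60 → 60 ≥ 50
Round 2 — Ionix, Orbit shut down.
No further shutdowns.

Ionix, Kestrel, Orbit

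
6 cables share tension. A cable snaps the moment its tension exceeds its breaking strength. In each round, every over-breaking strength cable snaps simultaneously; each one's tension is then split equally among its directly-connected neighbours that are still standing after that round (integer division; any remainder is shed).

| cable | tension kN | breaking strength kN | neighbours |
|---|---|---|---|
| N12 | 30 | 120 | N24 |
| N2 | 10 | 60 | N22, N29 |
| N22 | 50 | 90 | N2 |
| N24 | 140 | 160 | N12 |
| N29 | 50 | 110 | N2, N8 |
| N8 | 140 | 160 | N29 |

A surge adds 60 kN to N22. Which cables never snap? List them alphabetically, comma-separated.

N12, N24

Round 1 — N22 at 110 > 90. N22 snaps.
  N22 sheds 110 kN to N2: 110 each.
    N2: 10+110 = 120 > 60
Round 2 — N2 snaps.
  N2 sheds 120 kN to N29: 120 each.
    N29: 50+120 = 170 > 110
Round 3 — N29 snaps.
  N29 sheds 170 kN to N8: 170 each.
    N8: 140+170 = 310 > 160
Round 4 — N8 snaps.
  N8 sheds 310 kN: no online neighbours, lost.
No further breaks.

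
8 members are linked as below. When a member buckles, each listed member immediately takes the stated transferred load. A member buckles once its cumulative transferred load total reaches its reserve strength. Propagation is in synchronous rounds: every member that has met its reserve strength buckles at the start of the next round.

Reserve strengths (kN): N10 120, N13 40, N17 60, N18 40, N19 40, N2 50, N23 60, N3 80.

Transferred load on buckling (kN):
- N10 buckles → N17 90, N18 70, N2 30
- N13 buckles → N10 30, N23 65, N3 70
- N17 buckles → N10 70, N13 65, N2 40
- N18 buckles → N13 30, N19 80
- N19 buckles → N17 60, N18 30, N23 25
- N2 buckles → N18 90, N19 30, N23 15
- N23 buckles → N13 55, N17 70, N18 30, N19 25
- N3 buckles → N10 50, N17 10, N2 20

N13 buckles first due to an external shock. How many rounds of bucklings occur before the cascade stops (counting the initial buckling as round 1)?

3

Round 1 — N13 buckles (initial).
  N10: +30 → 30 < 120
  N23: +65 → 65 ≥ 60
  N3: +70 → 70 < 80
Round 2 — N23 buckles.
  N17: +70 → 70 ≥ 60
  N18: +30 → 30 < 40
  N19: +25 → 25 < 40
Round 3 — N17 buckles.
  N10: +70 → 100 < 120
  N2: +40 → 40 < 50
No further bucklings.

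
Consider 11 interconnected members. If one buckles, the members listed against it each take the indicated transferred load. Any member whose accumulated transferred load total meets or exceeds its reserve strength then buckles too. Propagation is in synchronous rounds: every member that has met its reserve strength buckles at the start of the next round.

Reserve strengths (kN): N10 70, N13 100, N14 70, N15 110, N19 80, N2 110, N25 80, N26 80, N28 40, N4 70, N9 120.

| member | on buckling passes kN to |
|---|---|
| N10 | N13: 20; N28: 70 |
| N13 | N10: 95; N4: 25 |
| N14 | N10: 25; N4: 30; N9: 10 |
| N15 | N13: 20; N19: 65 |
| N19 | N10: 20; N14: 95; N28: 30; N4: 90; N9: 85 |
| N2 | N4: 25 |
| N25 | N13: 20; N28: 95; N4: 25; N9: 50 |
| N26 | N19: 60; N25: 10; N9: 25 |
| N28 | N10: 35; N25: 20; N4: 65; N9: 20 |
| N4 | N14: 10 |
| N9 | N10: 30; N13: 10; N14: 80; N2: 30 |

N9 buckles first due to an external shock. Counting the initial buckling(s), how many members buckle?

Round 1 — N9 buckles (initial).
  N10: +30 → 30 < 70
  N13: +10 → 10 < 100
  N14: +80 → 80 ≥ 70
  N2: +30 → 30 < 110
Round 2 — N14 buckles.
  N10: +25 → 55 < 70
  N4: +30 → 30 < 70
No further bucklings.

2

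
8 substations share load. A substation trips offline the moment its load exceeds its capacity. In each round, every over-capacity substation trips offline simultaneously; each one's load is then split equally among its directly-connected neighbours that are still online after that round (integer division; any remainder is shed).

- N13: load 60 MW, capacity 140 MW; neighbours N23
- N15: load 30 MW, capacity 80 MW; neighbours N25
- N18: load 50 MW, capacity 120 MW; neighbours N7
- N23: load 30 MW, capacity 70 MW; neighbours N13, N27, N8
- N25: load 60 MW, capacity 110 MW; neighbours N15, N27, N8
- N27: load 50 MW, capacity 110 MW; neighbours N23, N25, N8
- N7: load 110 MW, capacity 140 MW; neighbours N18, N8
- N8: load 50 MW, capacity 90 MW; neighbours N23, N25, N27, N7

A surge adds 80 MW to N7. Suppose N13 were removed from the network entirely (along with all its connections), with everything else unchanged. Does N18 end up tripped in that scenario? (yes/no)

With N13 removed:
Round 1 — N7 at 190 > 140. N7 trips offline.
  N7 sheds 190 MW to N18, N8: 95 each.
    N18: 50+95 = 145 > 120
    N8: 50+95 = 145 > 90
Round 2 — N18, N8 trip offline.
  N18 sheds 145 MW: no online neighbours, lost.
  N8 sheds 145 MW to N23, N25, N27: 48 each (1 lost).
    N23: 30+48 = 78 > 70
    N25: 60+48 = 108 ≤ 110
    N27: 50+48 = 98 ≤ 110
Round 3 — N23 trips offline.
  N23 sheds 78 MW to N27: 78 each.
    N27: 98+78 = 176 > 110
Round 4 — N27 trips offline.
  N27 sheds 176 MW to N25: 176 each.
    N25: 108+176 = 284 > 110
Round 5 — N25 trips offline.
  N25 sheds 284 MW to N15: 284 each.
    N15: 30+284 = 314 > 80
Round 6 — N15 trips offline.
  N15 sheds 314 MW: no online neighbours, lost.
No further trips.

yes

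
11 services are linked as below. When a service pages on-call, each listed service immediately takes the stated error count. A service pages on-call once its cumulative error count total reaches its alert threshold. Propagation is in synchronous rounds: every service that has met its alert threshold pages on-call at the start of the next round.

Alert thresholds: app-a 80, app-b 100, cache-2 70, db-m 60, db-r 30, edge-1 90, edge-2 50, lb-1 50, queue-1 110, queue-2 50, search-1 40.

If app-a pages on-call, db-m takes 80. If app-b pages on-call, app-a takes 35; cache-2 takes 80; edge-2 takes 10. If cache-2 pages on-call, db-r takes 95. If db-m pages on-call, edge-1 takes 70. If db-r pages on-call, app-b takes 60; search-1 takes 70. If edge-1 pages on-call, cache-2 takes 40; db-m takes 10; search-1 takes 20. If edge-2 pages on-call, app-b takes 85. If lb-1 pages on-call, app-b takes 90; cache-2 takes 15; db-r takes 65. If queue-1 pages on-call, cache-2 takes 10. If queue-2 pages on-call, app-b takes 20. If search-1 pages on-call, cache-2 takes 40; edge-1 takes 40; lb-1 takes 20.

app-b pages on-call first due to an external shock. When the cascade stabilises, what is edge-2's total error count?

10

Round 1 — app-b pages on-call (initial).
  app-a: +35 → 35 < 80
  cache-2: +80 → 80 ≥ 70
  edge-2: +10 → 10 < 50
Round 2 — cache-2 pages on-call.
  db-r: +95 → 95 ≥ 30
Round 3 — db-r pages on-call.
  search-1: +70 → 70 ≥ 40
Round 4 — search-1 pages on-call.
  edge-1: +40 → 40 < 90
  lb-1: +20 → 20 < 50
No further pages.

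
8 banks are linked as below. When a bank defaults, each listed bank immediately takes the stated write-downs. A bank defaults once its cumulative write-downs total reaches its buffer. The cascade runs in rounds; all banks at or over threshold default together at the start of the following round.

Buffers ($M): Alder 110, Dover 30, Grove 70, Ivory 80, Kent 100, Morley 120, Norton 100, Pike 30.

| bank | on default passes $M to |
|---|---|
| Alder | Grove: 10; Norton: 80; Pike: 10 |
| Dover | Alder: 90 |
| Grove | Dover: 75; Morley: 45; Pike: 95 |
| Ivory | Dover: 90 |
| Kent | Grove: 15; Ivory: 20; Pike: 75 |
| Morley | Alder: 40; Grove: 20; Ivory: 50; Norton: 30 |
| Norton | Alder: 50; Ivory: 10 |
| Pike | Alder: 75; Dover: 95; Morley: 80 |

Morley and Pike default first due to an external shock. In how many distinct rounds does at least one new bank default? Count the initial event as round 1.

Round 1 — Morley, Pike default (initial).
  Alder: +40+75 → 115 ≥ 110
  Dover: +95 → 95 ≥ 30
  Grove: +20 → 20 < 70
  Ivory: +50 → 50 < 80
  Norton: +30 → 30 < 100
Round 2 — Alder, Dover default.
  Grove: +10 → 30 < 70
  Norton: +80 → 110 ≥ 100
Round 3 — Norton defaults.
  Ivory: +10 → 60 < 80
No further defaults.

3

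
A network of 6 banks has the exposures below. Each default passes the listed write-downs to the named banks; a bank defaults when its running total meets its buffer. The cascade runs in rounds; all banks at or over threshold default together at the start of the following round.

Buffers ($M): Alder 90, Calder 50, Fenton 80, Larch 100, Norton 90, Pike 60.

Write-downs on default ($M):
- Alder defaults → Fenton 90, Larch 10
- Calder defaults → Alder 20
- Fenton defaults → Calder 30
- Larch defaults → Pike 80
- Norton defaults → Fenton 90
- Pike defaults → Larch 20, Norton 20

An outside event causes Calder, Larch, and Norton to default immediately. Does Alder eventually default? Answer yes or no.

no

Round 1 — Calder, Larch, Norton default (initial).
  Alder: +20 → 20 < 90
  Fenton: +90 → 90 ≥ 80
  Pike: +80 → 80 ≥ 60
Round 2 — Fenton, Pike default.
No further defaults.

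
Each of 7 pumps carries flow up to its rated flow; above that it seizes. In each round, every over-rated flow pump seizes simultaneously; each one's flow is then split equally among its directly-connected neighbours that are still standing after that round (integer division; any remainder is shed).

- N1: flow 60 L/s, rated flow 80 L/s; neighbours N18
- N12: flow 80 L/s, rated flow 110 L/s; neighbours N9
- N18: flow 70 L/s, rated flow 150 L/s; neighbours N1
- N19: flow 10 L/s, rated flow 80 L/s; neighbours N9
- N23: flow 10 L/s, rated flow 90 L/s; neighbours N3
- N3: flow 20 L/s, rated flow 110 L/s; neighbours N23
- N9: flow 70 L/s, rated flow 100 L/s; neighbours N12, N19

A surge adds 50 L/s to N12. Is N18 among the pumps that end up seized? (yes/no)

Round 1 — N12 at 130 > 110. N12 seizes.
  N12 sheds 130 L/s to N9: 130 each.
    N9: 70+130 = 200 > 100
Round 2 — N9 seizes.
  N9 sheds 200 L/s to N19: 200 each.
    N19: 10+200 = 210 > 80
Round 3 — N19 seizes.
  N19 sheds 210 L/s: no online neighbours, lost.
No further seizures.

no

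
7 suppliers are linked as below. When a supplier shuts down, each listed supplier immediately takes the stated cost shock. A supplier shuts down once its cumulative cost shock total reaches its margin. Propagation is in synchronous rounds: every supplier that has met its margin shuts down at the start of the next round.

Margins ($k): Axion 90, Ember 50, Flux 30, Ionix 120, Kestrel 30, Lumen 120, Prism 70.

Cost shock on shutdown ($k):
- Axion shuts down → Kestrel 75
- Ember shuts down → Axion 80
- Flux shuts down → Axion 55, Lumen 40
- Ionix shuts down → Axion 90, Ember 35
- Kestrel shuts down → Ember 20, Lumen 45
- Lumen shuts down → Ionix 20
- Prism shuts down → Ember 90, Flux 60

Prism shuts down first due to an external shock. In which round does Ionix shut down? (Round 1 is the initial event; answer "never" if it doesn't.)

Round 1 — Prism shuts down (initial).
  Ember: +90 → 90 ≥ 50
  Flux: +60 → 60 ≥ 30
Round 2 — Ember, Flux shut down.
  Axion: +80+55 → 135 ≥ 90
  Lumen: +40 → 40 < 120
Round 3 — Axion shuts down.
  Kestrel: +75 → 75 ≥ 30
Round 4 — Kestrel shuts down.
  Lumen: +45 → 85 < 120
No further shutdowns.

never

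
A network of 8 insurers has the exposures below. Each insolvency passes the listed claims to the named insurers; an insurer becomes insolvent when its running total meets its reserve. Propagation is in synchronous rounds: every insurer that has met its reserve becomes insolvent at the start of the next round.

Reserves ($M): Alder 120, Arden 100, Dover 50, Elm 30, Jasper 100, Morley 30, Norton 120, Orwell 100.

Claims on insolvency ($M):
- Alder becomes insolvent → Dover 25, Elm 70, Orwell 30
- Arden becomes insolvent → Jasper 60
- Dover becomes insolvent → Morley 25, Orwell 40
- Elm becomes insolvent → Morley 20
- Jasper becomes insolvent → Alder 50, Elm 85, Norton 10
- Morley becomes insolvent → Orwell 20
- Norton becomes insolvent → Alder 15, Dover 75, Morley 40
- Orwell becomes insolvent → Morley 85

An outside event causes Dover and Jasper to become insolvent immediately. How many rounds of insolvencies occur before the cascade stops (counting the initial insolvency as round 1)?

3

Round 1 — Dover, Jasper become insolvent (initial).
  Alder: +50 → 50 < 120
  Elm: +85 → 85 ≥ 30
  Morley: +25 → 25 < 30
  Norton: +10 → 10 < 120
  Orwell: +40 → 40 < 100
Round 2 — Elm becomes insolvent.
  Morley: +20 → 45 ≥ 30
Round 3 — Morley becomes insolvent.
  Orwell: +20 → 60 < 100
No further insolvencies.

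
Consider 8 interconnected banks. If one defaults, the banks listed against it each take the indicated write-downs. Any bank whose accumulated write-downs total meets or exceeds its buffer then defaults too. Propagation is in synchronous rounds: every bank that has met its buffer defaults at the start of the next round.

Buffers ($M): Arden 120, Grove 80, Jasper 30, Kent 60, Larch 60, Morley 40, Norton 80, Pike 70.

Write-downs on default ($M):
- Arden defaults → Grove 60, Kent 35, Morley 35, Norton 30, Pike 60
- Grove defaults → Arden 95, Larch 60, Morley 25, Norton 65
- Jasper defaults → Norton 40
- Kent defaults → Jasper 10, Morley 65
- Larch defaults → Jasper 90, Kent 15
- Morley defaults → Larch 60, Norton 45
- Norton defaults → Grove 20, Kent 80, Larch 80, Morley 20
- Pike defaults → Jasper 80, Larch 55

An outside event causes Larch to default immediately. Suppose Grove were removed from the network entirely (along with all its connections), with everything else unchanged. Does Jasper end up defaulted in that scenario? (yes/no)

yes

With Grove removed:
Round 1 — Larch defaults (initial).
  Jasper: +90 → 90 ≥ 30
  Kent: +15 → 15 < 60
Round 2 — Jasper defaults.
  Norton: +40 → 40 < 80
No further defaults.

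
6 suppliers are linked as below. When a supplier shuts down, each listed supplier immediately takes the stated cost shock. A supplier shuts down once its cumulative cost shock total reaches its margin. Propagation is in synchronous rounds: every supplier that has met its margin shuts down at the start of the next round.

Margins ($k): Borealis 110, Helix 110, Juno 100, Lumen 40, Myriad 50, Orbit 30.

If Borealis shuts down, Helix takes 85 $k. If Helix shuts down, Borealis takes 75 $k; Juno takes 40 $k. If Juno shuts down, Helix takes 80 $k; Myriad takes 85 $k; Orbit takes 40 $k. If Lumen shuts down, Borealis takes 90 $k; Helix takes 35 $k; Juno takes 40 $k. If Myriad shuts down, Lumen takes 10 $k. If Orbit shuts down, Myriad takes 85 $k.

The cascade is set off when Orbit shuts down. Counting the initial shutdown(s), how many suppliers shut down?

Round 1 — Orbit shuts down (initial).
  Myriad: +85 → 85 ≥ 50
Round 2 — Myriad shuts down.
  Lumen: +10 → 10 < 40
No further shutdowns.

2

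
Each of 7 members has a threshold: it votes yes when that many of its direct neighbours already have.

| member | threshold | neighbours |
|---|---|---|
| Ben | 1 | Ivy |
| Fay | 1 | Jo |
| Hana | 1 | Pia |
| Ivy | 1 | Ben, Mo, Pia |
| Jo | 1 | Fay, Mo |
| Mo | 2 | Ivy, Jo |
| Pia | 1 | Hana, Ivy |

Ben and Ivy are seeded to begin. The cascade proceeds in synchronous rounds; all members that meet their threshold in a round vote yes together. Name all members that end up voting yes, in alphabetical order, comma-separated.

Round 1 — Ben, Ivy vote yes (initial).
Round 2 — checking thresholds:
  Mo: 1 of 2 neighbours < 2, below threshold.
  Pia: 1 of 2 neighbours ≥ 1, votes yes.
Round 3 — checking thresholds:
  Hana: 1 of 1 neighbours ≥ 1, votes yes.
  Mo: 1 of 2 neighbours < 2, below threshold.
Round 4 — no new yes votes; cascade stops.

Ben, Hana, Ivy, Pia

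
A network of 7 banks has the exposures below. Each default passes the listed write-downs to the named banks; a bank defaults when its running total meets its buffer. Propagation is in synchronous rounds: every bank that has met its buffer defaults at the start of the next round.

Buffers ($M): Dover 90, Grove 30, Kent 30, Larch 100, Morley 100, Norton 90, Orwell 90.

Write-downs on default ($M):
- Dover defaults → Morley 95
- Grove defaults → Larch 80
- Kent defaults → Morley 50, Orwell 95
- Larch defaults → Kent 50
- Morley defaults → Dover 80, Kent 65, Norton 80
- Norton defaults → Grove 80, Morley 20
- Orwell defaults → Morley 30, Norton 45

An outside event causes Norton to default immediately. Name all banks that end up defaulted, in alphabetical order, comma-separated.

Grove, Norton

Round 1 — Norton defaults (initial).
  Grove: +80 → 80 ≥ 30
  Morley: +20 → 20 < 100
Round 2 — Grove defaults.
  Larch: +80 → 80 < 100
No further defaults.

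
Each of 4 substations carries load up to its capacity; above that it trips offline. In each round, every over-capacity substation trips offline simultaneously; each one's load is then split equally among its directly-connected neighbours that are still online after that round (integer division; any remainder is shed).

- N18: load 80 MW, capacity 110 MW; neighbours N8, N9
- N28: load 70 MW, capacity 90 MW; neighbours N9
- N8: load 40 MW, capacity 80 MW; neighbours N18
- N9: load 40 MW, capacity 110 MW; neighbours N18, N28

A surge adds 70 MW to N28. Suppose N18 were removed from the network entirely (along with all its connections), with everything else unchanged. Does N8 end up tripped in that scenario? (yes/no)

no

With N18 removed:
Round 1 — N28 at 140 > 90. N28 trips offline.
  N28 sheds 140 MW to N9: 140 each.
    N9: 40+140 = 180 > 110
Round 2 — N9 trips offline.
  N9 sheds 180 MW: no online neighbours, lost.
No further trips.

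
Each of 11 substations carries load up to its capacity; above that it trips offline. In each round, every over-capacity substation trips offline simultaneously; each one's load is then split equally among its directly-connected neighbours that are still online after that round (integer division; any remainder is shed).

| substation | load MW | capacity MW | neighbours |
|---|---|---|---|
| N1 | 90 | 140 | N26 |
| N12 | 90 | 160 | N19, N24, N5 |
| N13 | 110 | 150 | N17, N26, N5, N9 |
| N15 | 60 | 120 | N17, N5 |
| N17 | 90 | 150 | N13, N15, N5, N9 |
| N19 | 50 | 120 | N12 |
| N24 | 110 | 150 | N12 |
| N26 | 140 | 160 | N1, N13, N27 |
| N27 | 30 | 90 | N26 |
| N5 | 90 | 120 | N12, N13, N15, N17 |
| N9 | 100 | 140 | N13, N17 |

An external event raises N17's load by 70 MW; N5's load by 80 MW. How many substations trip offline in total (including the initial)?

8

Round 1 — N17 at 160 > 150; N5 at 170 > 120. N17, N5 trip offline.
  N17 sheds 160 MW to N13, N15, N9: 53 each (1 lost).
    N13: 110+53 = 163 > 150
    N15: 60+53 = 113 ≤ 120
    N9: 100+53 = 153 > 140
  N5 sheds 170 MW to N12, N13, N15: 56 each (2 lost).
    N12: 90+56 = 146 ≤ 160
    N13: 163+56 = 219 > 150
    N15: 113+56 = 169 > 120
Round 2 — N13, N15, N9 trip offline.
  N13 sheds 219 MW to N26: 219 each.
    N26: 140+219 = 359 > 160
  N15 sheds 169 MW: no online neighbours, lost.
  N9 sheds 153 MW: no online neighbours, lost.
Round 3 — N26 trips offline.
  N26 sheds 359 MW to N1, N27: 179 each (1 lost).
    N1: 90+179 = 269 > 140
    N27: 30+179 = 209 > 90
Round 4 — N1, N27 trip offline.
  N1 sheds 269 MW: no online neighbours, lost.
  N27 sheds 209 MW: no online neighbours, lost.
No further trips.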